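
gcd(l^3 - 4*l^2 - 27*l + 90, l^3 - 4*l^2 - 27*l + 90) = l^3 - 4*l^2 - 27*l + 90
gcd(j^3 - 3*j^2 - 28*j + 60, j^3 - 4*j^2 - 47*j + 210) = j - 6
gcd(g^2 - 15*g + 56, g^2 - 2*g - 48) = g - 8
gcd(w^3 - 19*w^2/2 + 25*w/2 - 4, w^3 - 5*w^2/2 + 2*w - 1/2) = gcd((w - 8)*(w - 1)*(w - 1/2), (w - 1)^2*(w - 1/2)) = w^2 - 3*w/2 + 1/2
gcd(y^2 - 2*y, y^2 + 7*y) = y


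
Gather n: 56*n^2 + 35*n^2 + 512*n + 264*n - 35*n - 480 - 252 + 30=91*n^2 + 741*n - 702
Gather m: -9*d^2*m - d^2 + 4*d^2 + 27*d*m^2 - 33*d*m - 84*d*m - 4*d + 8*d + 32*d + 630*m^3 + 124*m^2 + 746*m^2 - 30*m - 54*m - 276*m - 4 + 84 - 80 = 3*d^2 + 36*d + 630*m^3 + m^2*(27*d + 870) + m*(-9*d^2 - 117*d - 360)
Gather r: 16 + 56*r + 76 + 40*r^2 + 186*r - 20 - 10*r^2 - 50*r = 30*r^2 + 192*r + 72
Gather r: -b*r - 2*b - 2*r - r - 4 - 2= -2*b + r*(-b - 3) - 6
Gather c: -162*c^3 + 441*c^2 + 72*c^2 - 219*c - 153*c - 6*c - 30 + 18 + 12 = -162*c^3 + 513*c^2 - 378*c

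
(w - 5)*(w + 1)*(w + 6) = w^3 + 2*w^2 - 29*w - 30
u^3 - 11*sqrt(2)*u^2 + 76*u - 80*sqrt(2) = (u - 5*sqrt(2))*(u - 4*sqrt(2))*(u - 2*sqrt(2))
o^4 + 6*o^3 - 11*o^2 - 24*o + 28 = (o - 2)*(o - 1)*(o + 2)*(o + 7)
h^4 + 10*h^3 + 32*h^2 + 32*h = h*(h + 2)*(h + 4)^2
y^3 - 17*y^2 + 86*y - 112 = (y - 8)*(y - 7)*(y - 2)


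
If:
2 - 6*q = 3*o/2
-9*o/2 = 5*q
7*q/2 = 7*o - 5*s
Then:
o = -20/39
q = 6/13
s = -203/195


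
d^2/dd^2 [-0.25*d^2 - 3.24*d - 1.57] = -0.500000000000000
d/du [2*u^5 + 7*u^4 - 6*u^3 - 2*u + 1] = 10*u^4 + 28*u^3 - 18*u^2 - 2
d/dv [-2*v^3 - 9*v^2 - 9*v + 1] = -6*v^2 - 18*v - 9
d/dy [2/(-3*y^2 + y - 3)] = 2*(6*y - 1)/(3*y^2 - y + 3)^2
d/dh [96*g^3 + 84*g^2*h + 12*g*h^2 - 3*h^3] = 84*g^2 + 24*g*h - 9*h^2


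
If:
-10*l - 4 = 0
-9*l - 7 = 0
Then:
No Solution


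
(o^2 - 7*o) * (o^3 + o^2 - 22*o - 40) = o^5 - 6*o^4 - 29*o^3 + 114*o^2 + 280*o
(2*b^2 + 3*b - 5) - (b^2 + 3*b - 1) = b^2 - 4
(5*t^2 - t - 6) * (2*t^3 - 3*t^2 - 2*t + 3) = 10*t^5 - 17*t^4 - 19*t^3 + 35*t^2 + 9*t - 18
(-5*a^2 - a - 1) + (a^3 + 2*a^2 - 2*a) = a^3 - 3*a^2 - 3*a - 1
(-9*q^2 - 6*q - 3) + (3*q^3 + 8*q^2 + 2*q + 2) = 3*q^3 - q^2 - 4*q - 1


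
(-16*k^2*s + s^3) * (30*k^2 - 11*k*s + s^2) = -480*k^4*s + 176*k^3*s^2 + 14*k^2*s^3 - 11*k*s^4 + s^5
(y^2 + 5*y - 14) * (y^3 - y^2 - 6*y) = y^5 + 4*y^4 - 25*y^3 - 16*y^2 + 84*y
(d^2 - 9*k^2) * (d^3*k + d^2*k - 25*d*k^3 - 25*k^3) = d^5*k + d^4*k - 34*d^3*k^3 - 34*d^2*k^3 + 225*d*k^5 + 225*k^5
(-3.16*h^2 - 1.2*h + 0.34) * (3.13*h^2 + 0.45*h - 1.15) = -9.8908*h^4 - 5.178*h^3 + 4.1582*h^2 + 1.533*h - 0.391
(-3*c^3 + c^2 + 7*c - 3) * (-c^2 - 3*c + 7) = 3*c^5 + 8*c^4 - 31*c^3 - 11*c^2 + 58*c - 21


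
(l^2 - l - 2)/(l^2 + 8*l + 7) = (l - 2)/(l + 7)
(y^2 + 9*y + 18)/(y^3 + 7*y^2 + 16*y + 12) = (y + 6)/(y^2 + 4*y + 4)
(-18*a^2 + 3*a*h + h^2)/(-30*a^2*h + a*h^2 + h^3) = (3*a - h)/(h*(5*a - h))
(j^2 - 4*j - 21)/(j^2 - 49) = (j + 3)/(j + 7)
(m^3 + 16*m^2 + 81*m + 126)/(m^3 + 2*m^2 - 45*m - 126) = (m + 7)/(m - 7)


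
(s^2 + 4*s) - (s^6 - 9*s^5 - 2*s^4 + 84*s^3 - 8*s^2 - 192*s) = -s^6 + 9*s^5 + 2*s^4 - 84*s^3 + 9*s^2 + 196*s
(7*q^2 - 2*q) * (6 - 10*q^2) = -70*q^4 + 20*q^3 + 42*q^2 - 12*q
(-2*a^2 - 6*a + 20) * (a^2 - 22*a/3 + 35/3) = -2*a^4 + 26*a^3/3 + 122*a^2/3 - 650*a/3 + 700/3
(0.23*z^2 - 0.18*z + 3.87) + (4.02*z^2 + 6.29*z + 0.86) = 4.25*z^2 + 6.11*z + 4.73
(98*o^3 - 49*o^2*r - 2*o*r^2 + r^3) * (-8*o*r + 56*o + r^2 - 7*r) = -784*o^4*r + 5488*o^4 + 490*o^3*r^2 - 3430*o^3*r - 33*o^2*r^3 + 231*o^2*r^2 - 10*o*r^4 + 70*o*r^3 + r^5 - 7*r^4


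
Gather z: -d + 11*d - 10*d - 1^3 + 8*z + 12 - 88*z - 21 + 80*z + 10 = 0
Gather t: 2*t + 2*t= 4*t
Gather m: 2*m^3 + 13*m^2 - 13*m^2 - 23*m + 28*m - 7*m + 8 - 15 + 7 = 2*m^3 - 2*m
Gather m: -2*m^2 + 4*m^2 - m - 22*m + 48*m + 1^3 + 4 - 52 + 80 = 2*m^2 + 25*m + 33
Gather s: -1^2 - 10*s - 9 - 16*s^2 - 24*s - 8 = -16*s^2 - 34*s - 18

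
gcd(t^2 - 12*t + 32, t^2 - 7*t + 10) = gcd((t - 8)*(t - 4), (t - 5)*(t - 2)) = 1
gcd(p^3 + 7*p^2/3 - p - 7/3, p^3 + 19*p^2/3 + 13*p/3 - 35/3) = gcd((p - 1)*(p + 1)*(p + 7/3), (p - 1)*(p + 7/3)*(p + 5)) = p^2 + 4*p/3 - 7/3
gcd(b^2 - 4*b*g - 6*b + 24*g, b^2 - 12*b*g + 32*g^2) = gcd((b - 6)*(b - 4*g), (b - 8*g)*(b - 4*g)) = b - 4*g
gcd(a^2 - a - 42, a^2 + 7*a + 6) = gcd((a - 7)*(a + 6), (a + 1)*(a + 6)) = a + 6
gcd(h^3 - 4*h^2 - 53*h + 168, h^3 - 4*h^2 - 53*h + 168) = h^3 - 4*h^2 - 53*h + 168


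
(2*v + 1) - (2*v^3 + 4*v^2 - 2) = -2*v^3 - 4*v^2 + 2*v + 3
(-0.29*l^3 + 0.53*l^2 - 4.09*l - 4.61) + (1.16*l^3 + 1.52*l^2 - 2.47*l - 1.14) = 0.87*l^3 + 2.05*l^2 - 6.56*l - 5.75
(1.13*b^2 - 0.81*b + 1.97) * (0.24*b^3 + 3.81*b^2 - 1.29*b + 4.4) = 0.2712*b^5 + 4.1109*b^4 - 4.071*b^3 + 13.5226*b^2 - 6.1053*b + 8.668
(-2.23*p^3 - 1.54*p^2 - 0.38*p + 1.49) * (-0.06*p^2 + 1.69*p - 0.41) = 0.1338*p^5 - 3.6763*p^4 - 1.6655*p^3 - 0.1002*p^2 + 2.6739*p - 0.6109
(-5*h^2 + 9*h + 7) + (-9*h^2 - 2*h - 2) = -14*h^2 + 7*h + 5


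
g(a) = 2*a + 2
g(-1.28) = -0.56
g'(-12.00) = 2.00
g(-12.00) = -22.00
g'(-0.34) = 2.00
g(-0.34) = 1.32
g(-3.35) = -4.70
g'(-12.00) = 2.00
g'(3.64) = 2.00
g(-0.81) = 0.38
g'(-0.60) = 2.00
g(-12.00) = -22.00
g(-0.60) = 0.80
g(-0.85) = 0.30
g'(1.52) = 2.00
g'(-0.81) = 2.00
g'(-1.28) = 2.00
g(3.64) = 9.28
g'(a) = 2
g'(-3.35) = 2.00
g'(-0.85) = 2.00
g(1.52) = 5.04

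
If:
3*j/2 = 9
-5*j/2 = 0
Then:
No Solution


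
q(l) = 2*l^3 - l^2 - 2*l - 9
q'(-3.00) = 58.00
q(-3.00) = -66.00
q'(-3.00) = 58.00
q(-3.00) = -66.00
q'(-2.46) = 39.23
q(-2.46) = -39.91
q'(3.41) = 60.95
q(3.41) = 51.86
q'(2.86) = 41.36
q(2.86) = 23.89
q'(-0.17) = -1.49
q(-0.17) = -8.70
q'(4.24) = 97.39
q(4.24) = 116.99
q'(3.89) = 81.01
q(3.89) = 85.82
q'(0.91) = 1.15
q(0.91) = -10.14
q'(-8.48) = 446.42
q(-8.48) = -1283.55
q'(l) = 6*l^2 - 2*l - 2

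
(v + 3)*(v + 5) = v^2 + 8*v + 15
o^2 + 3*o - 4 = (o - 1)*(o + 4)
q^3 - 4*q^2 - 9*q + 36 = (q - 4)*(q - 3)*(q + 3)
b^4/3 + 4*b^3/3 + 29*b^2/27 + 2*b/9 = b*(b/3 + 1)*(b + 1/3)*(b + 2/3)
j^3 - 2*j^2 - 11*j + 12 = (j - 4)*(j - 1)*(j + 3)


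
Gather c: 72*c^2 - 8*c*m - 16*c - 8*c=72*c^2 + c*(-8*m - 24)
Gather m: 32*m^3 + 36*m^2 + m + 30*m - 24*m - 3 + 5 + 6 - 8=32*m^3 + 36*m^2 + 7*m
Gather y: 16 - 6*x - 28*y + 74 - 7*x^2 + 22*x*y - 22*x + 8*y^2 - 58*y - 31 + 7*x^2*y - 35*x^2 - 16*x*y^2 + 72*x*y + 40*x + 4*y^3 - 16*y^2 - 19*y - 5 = -42*x^2 + 12*x + 4*y^3 + y^2*(-16*x - 8) + y*(7*x^2 + 94*x - 105) + 54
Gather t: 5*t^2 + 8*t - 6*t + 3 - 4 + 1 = 5*t^2 + 2*t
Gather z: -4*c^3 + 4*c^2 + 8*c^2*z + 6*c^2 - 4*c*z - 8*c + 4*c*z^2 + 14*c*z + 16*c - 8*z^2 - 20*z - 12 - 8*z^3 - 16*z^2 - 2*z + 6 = -4*c^3 + 10*c^2 + 8*c - 8*z^3 + z^2*(4*c - 24) + z*(8*c^2 + 10*c - 22) - 6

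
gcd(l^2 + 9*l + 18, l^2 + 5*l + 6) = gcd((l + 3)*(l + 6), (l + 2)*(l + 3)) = l + 3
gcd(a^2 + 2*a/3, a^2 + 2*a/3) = a^2 + 2*a/3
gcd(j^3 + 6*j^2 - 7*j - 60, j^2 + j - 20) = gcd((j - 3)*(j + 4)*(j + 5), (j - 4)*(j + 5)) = j + 5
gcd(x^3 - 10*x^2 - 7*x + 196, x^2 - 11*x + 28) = x - 7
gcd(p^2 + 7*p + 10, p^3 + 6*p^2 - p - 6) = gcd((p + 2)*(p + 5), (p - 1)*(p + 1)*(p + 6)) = 1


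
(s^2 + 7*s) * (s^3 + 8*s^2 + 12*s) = s^5 + 15*s^4 + 68*s^3 + 84*s^2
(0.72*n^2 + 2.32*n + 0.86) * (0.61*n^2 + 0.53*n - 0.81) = 0.4392*n^4 + 1.7968*n^3 + 1.171*n^2 - 1.4234*n - 0.6966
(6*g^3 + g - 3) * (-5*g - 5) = -30*g^4 - 30*g^3 - 5*g^2 + 10*g + 15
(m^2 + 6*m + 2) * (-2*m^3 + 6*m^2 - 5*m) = -2*m^5 - 6*m^4 + 27*m^3 - 18*m^2 - 10*m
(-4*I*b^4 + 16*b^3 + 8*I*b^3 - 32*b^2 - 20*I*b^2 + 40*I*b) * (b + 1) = -4*I*b^5 + 16*b^4 + 4*I*b^4 - 16*b^3 - 12*I*b^3 - 32*b^2 + 20*I*b^2 + 40*I*b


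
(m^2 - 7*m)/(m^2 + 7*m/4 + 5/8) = 8*m*(m - 7)/(8*m^2 + 14*m + 5)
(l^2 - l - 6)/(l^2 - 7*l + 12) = (l + 2)/(l - 4)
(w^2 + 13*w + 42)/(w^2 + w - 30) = (w + 7)/(w - 5)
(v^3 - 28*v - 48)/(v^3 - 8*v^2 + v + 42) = (v^2 - 2*v - 24)/(v^2 - 10*v + 21)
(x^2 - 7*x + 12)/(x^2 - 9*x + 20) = (x - 3)/(x - 5)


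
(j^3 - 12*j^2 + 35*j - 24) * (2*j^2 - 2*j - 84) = 2*j^5 - 26*j^4 + 10*j^3 + 890*j^2 - 2892*j + 2016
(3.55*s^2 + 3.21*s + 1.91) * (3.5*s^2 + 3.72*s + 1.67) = 12.425*s^4 + 24.441*s^3 + 24.5547*s^2 + 12.4659*s + 3.1897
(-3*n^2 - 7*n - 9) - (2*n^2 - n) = -5*n^2 - 6*n - 9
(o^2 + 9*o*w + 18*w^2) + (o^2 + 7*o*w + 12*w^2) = 2*o^2 + 16*o*w + 30*w^2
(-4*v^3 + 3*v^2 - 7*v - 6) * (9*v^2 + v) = -36*v^5 + 23*v^4 - 60*v^3 - 61*v^2 - 6*v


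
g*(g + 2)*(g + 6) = g^3 + 8*g^2 + 12*g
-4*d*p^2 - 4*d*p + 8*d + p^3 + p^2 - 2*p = (-4*d + p)*(p - 1)*(p + 2)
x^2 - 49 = (x - 7)*(x + 7)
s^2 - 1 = (s - 1)*(s + 1)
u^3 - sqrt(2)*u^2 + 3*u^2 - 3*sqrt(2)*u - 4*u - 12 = (u + 3)*(u - 2*sqrt(2))*(u + sqrt(2))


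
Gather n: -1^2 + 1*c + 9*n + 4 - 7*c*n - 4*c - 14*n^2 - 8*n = -3*c - 14*n^2 + n*(1 - 7*c) + 3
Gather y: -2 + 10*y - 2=10*y - 4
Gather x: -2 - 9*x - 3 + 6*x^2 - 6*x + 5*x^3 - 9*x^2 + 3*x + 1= 5*x^3 - 3*x^2 - 12*x - 4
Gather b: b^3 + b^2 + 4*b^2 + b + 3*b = b^3 + 5*b^2 + 4*b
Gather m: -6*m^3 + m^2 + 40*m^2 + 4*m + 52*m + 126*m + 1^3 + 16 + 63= -6*m^3 + 41*m^2 + 182*m + 80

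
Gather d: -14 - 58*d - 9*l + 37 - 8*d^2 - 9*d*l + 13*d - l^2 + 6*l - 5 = -8*d^2 + d*(-9*l - 45) - l^2 - 3*l + 18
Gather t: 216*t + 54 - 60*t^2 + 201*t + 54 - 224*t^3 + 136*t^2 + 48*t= -224*t^3 + 76*t^2 + 465*t + 108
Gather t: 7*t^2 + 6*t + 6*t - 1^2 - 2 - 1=7*t^2 + 12*t - 4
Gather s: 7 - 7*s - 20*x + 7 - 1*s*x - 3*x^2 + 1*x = s*(-x - 7) - 3*x^2 - 19*x + 14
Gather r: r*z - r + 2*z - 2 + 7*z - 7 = r*(z - 1) + 9*z - 9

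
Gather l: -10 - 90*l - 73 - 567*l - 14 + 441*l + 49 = -216*l - 48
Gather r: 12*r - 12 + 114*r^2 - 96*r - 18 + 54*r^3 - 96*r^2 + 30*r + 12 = 54*r^3 + 18*r^2 - 54*r - 18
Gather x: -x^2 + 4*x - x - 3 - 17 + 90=-x^2 + 3*x + 70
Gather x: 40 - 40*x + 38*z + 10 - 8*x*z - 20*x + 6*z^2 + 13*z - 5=x*(-8*z - 60) + 6*z^2 + 51*z + 45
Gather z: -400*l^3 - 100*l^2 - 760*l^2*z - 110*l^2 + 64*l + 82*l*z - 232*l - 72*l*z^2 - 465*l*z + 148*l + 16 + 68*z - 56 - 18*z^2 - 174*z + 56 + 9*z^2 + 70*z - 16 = -400*l^3 - 210*l^2 - 20*l + z^2*(-72*l - 9) + z*(-760*l^2 - 383*l - 36)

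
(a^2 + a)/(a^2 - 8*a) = (a + 1)/(a - 8)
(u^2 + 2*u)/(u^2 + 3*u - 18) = u*(u + 2)/(u^2 + 3*u - 18)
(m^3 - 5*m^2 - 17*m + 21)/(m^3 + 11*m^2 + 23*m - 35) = (m^2 - 4*m - 21)/(m^2 + 12*m + 35)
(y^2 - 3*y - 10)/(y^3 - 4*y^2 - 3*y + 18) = (y - 5)/(y^2 - 6*y + 9)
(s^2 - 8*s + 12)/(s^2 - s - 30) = (s - 2)/(s + 5)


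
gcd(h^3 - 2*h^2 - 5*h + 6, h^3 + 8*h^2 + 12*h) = h + 2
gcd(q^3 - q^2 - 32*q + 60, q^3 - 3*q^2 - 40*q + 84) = q^2 + 4*q - 12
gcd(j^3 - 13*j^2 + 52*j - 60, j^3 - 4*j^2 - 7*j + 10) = j - 5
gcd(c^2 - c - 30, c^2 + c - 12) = 1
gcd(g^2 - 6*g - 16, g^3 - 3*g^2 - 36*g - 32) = g - 8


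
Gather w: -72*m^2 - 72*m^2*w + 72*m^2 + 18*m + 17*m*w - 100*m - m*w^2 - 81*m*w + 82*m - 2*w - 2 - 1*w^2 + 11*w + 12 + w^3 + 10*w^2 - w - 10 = w^3 + w^2*(9 - m) + w*(-72*m^2 - 64*m + 8)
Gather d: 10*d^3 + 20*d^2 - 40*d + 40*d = 10*d^3 + 20*d^2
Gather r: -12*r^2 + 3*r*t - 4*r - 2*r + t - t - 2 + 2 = -12*r^2 + r*(3*t - 6)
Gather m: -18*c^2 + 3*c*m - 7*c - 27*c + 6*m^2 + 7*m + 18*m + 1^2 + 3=-18*c^2 - 34*c + 6*m^2 + m*(3*c + 25) + 4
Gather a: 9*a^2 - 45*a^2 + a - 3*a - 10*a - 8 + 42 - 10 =-36*a^2 - 12*a + 24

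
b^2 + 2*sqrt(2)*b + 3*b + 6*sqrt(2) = (b + 3)*(b + 2*sqrt(2))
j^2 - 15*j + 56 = (j - 8)*(j - 7)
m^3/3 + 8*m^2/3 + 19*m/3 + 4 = (m/3 + 1/3)*(m + 3)*(m + 4)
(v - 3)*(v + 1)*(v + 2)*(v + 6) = v^4 + 6*v^3 - 7*v^2 - 48*v - 36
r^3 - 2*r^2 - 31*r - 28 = (r - 7)*(r + 1)*(r + 4)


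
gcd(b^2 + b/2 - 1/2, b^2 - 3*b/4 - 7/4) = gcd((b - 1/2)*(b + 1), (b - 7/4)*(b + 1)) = b + 1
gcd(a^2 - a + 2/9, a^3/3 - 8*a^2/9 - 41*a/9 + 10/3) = a - 2/3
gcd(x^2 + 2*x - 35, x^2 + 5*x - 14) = x + 7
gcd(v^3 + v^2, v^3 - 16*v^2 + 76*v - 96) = 1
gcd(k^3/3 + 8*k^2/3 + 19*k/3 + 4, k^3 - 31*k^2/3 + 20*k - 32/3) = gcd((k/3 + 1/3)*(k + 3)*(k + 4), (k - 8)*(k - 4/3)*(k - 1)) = 1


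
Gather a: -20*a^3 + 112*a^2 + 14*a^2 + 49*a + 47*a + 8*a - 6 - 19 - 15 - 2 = -20*a^3 + 126*a^2 + 104*a - 42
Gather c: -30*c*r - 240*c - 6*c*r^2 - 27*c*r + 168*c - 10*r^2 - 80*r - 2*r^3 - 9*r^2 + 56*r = c*(-6*r^2 - 57*r - 72) - 2*r^3 - 19*r^2 - 24*r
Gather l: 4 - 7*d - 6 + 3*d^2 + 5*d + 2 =3*d^2 - 2*d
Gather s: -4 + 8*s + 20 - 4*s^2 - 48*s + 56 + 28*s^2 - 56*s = 24*s^2 - 96*s + 72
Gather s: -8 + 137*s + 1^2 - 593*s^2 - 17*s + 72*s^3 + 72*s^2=72*s^3 - 521*s^2 + 120*s - 7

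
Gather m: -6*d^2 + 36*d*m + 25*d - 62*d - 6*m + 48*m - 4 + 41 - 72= -6*d^2 - 37*d + m*(36*d + 42) - 35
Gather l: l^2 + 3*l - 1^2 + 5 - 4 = l^2 + 3*l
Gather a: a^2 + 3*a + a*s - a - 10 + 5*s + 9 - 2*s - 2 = a^2 + a*(s + 2) + 3*s - 3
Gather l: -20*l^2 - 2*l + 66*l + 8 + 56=-20*l^2 + 64*l + 64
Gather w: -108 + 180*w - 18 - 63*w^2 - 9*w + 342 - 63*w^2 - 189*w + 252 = -126*w^2 - 18*w + 468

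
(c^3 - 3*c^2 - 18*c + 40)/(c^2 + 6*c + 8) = (c^2 - 7*c + 10)/(c + 2)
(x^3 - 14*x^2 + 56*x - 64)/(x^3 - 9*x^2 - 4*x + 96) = (x - 2)/(x + 3)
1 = 1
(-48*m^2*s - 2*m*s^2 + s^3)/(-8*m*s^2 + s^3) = (6*m + s)/s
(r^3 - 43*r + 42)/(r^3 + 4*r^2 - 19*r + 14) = (r - 6)/(r - 2)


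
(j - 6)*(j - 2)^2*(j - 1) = j^4 - 11*j^3 + 38*j^2 - 52*j + 24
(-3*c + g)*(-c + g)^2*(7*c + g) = -21*c^4 + 46*c^3*g - 28*c^2*g^2 + 2*c*g^3 + g^4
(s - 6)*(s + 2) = s^2 - 4*s - 12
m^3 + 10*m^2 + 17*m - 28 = (m - 1)*(m + 4)*(m + 7)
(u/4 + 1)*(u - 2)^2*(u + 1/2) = u^4/4 + u^3/8 - 3*u^2 + 5*u/2 + 2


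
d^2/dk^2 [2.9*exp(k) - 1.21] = 2.9*exp(k)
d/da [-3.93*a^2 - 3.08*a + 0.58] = -7.86*a - 3.08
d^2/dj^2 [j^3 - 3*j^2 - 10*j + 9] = 6*j - 6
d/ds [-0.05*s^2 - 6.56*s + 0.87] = -0.1*s - 6.56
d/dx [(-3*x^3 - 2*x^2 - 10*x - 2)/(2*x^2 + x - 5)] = (-6*x^4 - 6*x^3 + 63*x^2 + 28*x + 52)/(4*x^4 + 4*x^3 - 19*x^2 - 10*x + 25)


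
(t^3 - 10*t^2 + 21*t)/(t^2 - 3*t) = t - 7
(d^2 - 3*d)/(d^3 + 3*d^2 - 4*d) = (d - 3)/(d^2 + 3*d - 4)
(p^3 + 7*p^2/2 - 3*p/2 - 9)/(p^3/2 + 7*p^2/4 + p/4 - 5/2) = 2*(2*p^2 + 3*p - 9)/(2*p^2 + 3*p - 5)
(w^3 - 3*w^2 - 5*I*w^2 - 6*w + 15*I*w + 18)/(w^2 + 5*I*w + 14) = (w^2 - 3*w*(1 + I) + 9*I)/(w + 7*I)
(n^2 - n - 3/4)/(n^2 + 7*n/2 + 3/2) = (n - 3/2)/(n + 3)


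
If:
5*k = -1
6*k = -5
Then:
No Solution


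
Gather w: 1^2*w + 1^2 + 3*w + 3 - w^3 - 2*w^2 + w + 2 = -w^3 - 2*w^2 + 5*w + 6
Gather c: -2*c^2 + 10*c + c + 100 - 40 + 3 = -2*c^2 + 11*c + 63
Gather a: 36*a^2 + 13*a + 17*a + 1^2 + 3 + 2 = 36*a^2 + 30*a + 6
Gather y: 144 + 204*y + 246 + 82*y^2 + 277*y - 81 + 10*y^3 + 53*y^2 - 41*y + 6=10*y^3 + 135*y^2 + 440*y + 315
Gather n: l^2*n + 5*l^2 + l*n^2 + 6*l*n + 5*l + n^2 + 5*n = 5*l^2 + 5*l + n^2*(l + 1) + n*(l^2 + 6*l + 5)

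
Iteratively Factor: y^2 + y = (y + 1)*(y)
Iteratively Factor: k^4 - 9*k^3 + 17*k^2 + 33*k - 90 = (k - 3)*(k^3 - 6*k^2 - k + 30) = (k - 5)*(k - 3)*(k^2 - k - 6) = (k - 5)*(k - 3)*(k + 2)*(k - 3)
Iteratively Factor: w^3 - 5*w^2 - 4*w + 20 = (w + 2)*(w^2 - 7*w + 10) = (w - 5)*(w + 2)*(w - 2)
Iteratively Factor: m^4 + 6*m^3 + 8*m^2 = (m)*(m^3 + 6*m^2 + 8*m) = m*(m + 4)*(m^2 + 2*m) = m^2*(m + 4)*(m + 2)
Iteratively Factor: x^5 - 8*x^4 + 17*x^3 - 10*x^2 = (x)*(x^4 - 8*x^3 + 17*x^2 - 10*x) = x^2*(x^3 - 8*x^2 + 17*x - 10) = x^2*(x - 1)*(x^2 - 7*x + 10) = x^2*(x - 5)*(x - 1)*(x - 2)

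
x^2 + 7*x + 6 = (x + 1)*(x + 6)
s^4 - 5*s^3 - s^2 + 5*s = s*(s - 5)*(s - 1)*(s + 1)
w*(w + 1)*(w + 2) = w^3 + 3*w^2 + 2*w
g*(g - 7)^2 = g^3 - 14*g^2 + 49*g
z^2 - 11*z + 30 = (z - 6)*(z - 5)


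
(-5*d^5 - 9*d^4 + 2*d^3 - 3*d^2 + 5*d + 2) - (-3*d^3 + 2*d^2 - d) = -5*d^5 - 9*d^4 + 5*d^3 - 5*d^2 + 6*d + 2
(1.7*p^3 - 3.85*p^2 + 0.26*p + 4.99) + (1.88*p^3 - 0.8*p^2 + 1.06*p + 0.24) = 3.58*p^3 - 4.65*p^2 + 1.32*p + 5.23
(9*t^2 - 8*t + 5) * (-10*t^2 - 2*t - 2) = -90*t^4 + 62*t^3 - 52*t^2 + 6*t - 10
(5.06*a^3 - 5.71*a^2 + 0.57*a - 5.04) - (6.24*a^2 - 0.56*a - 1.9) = 5.06*a^3 - 11.95*a^2 + 1.13*a - 3.14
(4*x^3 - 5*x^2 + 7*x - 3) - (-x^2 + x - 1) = 4*x^3 - 4*x^2 + 6*x - 2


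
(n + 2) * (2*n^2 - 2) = 2*n^3 + 4*n^2 - 2*n - 4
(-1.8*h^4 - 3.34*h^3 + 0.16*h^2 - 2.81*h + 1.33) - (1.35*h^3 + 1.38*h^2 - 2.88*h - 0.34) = -1.8*h^4 - 4.69*h^3 - 1.22*h^2 + 0.0699999999999998*h + 1.67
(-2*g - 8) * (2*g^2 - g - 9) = -4*g^3 - 14*g^2 + 26*g + 72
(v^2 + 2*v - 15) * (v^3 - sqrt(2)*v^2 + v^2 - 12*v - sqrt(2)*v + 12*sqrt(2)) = v^5 - sqrt(2)*v^4 + 3*v^4 - 25*v^3 - 3*sqrt(2)*v^3 - 39*v^2 + 25*sqrt(2)*v^2 + 39*sqrt(2)*v + 180*v - 180*sqrt(2)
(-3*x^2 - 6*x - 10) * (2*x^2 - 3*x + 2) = -6*x^4 - 3*x^3 - 8*x^2 + 18*x - 20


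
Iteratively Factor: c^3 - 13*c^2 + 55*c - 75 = (c - 5)*(c^2 - 8*c + 15) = (c - 5)^2*(c - 3)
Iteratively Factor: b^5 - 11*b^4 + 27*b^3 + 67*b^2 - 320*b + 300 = (b - 2)*(b^4 - 9*b^3 + 9*b^2 + 85*b - 150) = (b - 2)^2*(b^3 - 7*b^2 - 5*b + 75) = (b - 5)*(b - 2)^2*(b^2 - 2*b - 15) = (b - 5)^2*(b - 2)^2*(b + 3)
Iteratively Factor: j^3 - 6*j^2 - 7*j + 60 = (j - 4)*(j^2 - 2*j - 15) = (j - 4)*(j + 3)*(j - 5)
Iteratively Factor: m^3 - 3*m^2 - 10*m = (m - 5)*(m^2 + 2*m) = m*(m - 5)*(m + 2)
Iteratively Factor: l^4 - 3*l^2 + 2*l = (l)*(l^3 - 3*l + 2) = l*(l - 1)*(l^2 + l - 2) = l*(l - 1)^2*(l + 2)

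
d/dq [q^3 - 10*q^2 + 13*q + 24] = 3*q^2 - 20*q + 13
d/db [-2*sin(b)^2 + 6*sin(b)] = 2*(3 - 2*sin(b))*cos(b)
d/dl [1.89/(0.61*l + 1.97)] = -1.1529/(0.61*l + 1.97)^2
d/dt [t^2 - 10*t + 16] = 2*t - 10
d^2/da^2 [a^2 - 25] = 2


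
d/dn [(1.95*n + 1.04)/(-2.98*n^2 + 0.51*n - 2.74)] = (5.811*n^2 + 6.1984*n - 5.8734)/(8.8804*n^4 - 3.0396*n^3 + 16.5905*n^2 - 2.7948*n + 7.5076)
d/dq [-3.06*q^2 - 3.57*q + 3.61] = -6.12*q - 3.57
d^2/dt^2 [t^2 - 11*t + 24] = 2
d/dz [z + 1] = 1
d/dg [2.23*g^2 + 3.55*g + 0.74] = 4.46*g + 3.55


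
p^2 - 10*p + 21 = (p - 7)*(p - 3)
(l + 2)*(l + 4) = l^2 + 6*l + 8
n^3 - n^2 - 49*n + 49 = (n - 7)*(n - 1)*(n + 7)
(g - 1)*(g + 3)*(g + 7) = g^3 + 9*g^2 + 11*g - 21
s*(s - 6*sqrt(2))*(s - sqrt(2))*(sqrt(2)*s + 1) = sqrt(2)*s^4 - 13*s^3 + 5*sqrt(2)*s^2 + 12*s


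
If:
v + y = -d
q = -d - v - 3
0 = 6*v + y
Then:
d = -5*y/6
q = y - 3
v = -y/6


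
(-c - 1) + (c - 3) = -4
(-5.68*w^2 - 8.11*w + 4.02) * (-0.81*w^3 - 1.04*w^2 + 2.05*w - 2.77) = 4.6008*w^5 + 12.4763*w^4 - 6.4658*w^3 - 5.0727*w^2 + 30.7057*w - 11.1354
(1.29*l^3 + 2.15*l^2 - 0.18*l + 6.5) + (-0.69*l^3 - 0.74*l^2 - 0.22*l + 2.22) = 0.6*l^3 + 1.41*l^2 - 0.4*l + 8.72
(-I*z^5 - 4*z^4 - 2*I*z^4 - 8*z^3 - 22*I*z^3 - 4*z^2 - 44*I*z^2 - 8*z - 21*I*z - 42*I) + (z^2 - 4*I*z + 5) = -I*z^5 - 4*z^4 - 2*I*z^4 - 8*z^3 - 22*I*z^3 - 3*z^2 - 44*I*z^2 - 8*z - 25*I*z + 5 - 42*I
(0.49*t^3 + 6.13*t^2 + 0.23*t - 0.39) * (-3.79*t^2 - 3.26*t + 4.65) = -1.8571*t^5 - 24.8301*t^4 - 18.577*t^3 + 29.2328*t^2 + 2.3409*t - 1.8135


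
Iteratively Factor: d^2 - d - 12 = (d - 4)*(d + 3)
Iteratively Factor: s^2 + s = (s + 1)*(s)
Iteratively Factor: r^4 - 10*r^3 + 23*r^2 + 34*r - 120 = (r - 3)*(r^3 - 7*r^2 + 2*r + 40) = (r - 3)*(r + 2)*(r^2 - 9*r + 20) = (r - 4)*(r - 3)*(r + 2)*(r - 5)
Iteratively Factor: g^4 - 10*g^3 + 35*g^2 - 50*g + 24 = (g - 1)*(g^3 - 9*g^2 + 26*g - 24) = (g - 4)*(g - 1)*(g^2 - 5*g + 6) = (g - 4)*(g - 3)*(g - 1)*(g - 2)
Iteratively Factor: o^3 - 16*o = (o - 4)*(o^2 + 4*o) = (o - 4)*(o + 4)*(o)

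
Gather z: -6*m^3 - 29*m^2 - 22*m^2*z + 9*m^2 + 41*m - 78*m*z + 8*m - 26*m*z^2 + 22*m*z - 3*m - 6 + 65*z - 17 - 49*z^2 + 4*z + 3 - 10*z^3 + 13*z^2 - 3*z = -6*m^3 - 20*m^2 + 46*m - 10*z^3 + z^2*(-26*m - 36) + z*(-22*m^2 - 56*m + 66) - 20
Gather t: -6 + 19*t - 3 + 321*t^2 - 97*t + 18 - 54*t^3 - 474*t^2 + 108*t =-54*t^3 - 153*t^2 + 30*t + 9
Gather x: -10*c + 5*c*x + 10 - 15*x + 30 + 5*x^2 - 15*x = -10*c + 5*x^2 + x*(5*c - 30) + 40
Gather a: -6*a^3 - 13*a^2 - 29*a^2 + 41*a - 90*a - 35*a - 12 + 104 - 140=-6*a^3 - 42*a^2 - 84*a - 48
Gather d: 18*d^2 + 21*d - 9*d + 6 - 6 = 18*d^2 + 12*d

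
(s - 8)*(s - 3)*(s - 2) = s^3 - 13*s^2 + 46*s - 48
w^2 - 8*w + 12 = (w - 6)*(w - 2)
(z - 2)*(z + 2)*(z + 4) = z^3 + 4*z^2 - 4*z - 16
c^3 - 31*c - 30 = (c - 6)*(c + 1)*(c + 5)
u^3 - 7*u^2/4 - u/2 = u*(u - 2)*(u + 1/4)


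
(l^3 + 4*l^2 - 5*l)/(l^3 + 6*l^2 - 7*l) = (l + 5)/(l + 7)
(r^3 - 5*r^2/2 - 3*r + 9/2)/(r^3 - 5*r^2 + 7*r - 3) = (r + 3/2)/(r - 1)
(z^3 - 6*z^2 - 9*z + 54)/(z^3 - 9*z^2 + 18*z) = (z + 3)/z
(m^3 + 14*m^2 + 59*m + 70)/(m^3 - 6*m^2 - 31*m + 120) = (m^2 + 9*m + 14)/(m^2 - 11*m + 24)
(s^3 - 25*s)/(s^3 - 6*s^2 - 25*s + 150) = s/(s - 6)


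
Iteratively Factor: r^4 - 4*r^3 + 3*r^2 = (r - 1)*(r^3 - 3*r^2) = r*(r - 1)*(r^2 - 3*r) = r*(r - 3)*(r - 1)*(r)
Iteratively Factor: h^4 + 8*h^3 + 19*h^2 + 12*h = (h + 1)*(h^3 + 7*h^2 + 12*h) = h*(h + 1)*(h^2 + 7*h + 12) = h*(h + 1)*(h + 3)*(h + 4)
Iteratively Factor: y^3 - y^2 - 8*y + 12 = (y + 3)*(y^2 - 4*y + 4) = (y - 2)*(y + 3)*(y - 2)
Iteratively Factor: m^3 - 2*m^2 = (m)*(m^2 - 2*m) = m^2*(m - 2)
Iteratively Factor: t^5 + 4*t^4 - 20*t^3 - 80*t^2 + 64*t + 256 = (t - 4)*(t^4 + 8*t^3 + 12*t^2 - 32*t - 64) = (t - 4)*(t + 2)*(t^3 + 6*t^2 - 32) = (t - 4)*(t - 2)*(t + 2)*(t^2 + 8*t + 16) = (t - 4)*(t - 2)*(t + 2)*(t + 4)*(t + 4)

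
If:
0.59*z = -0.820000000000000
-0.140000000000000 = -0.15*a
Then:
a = 0.93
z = -1.39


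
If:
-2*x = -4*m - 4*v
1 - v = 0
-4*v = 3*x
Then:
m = -5/3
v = 1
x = -4/3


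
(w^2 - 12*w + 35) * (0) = 0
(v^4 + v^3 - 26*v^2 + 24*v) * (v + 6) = v^5 + 7*v^4 - 20*v^3 - 132*v^2 + 144*v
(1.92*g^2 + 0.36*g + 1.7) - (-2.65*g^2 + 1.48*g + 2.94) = 4.57*g^2 - 1.12*g - 1.24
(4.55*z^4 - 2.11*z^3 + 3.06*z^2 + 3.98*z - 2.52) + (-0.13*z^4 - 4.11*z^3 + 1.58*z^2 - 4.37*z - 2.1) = 4.42*z^4 - 6.22*z^3 + 4.64*z^2 - 0.39*z - 4.62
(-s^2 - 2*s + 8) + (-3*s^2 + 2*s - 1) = 7 - 4*s^2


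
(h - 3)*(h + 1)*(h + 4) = h^3 + 2*h^2 - 11*h - 12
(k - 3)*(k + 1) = k^2 - 2*k - 3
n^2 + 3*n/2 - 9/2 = (n - 3/2)*(n + 3)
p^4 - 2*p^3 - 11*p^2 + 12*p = p*(p - 4)*(p - 1)*(p + 3)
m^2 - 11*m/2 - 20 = (m - 8)*(m + 5/2)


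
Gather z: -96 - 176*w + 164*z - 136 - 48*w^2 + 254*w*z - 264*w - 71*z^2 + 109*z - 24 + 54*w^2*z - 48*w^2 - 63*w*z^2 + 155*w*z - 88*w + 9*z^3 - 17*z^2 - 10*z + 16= -96*w^2 - 528*w + 9*z^3 + z^2*(-63*w - 88) + z*(54*w^2 + 409*w + 263) - 240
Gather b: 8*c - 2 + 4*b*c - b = b*(4*c - 1) + 8*c - 2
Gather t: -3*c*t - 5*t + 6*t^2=6*t^2 + t*(-3*c - 5)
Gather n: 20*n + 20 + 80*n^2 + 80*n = 80*n^2 + 100*n + 20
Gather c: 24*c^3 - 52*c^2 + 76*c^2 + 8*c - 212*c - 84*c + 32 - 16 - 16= 24*c^3 + 24*c^2 - 288*c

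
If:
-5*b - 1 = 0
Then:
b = -1/5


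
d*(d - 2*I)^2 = d^3 - 4*I*d^2 - 4*d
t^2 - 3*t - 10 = (t - 5)*(t + 2)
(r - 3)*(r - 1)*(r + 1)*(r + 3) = r^4 - 10*r^2 + 9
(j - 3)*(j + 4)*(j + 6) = j^3 + 7*j^2 - 6*j - 72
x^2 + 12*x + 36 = (x + 6)^2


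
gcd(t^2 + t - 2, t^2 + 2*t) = t + 2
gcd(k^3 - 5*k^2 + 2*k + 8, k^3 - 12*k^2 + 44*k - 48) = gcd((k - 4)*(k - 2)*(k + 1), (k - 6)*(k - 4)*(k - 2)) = k^2 - 6*k + 8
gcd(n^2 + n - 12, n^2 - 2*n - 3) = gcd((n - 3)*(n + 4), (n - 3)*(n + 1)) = n - 3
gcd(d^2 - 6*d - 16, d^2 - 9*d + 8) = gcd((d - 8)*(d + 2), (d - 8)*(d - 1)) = d - 8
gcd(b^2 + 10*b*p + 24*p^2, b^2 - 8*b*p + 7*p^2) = 1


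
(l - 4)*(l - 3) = l^2 - 7*l + 12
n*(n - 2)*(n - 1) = n^3 - 3*n^2 + 2*n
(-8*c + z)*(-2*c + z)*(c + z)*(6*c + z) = 96*c^4 + 52*c^3*z - 48*c^2*z^2 - 3*c*z^3 + z^4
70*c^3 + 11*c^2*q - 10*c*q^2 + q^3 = (-7*c + q)*(-5*c + q)*(2*c + q)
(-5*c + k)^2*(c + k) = 25*c^3 + 15*c^2*k - 9*c*k^2 + k^3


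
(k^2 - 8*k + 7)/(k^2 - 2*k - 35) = (k - 1)/(k + 5)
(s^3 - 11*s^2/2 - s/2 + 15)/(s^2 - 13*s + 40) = (s^2 - s/2 - 3)/(s - 8)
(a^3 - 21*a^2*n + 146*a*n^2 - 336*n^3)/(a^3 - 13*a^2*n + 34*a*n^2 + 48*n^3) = (a - 7*n)/(a + n)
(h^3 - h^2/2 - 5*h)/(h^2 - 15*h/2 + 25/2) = h*(h + 2)/(h - 5)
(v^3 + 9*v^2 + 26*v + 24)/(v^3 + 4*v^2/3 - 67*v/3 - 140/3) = 3*(v^2 + 5*v + 6)/(3*v^2 - 8*v - 35)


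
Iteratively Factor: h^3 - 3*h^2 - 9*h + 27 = (h + 3)*(h^2 - 6*h + 9) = (h - 3)*(h + 3)*(h - 3)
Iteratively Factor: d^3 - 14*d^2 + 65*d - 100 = (d - 4)*(d^2 - 10*d + 25) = (d - 5)*(d - 4)*(d - 5)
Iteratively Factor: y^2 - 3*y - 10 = (y + 2)*(y - 5)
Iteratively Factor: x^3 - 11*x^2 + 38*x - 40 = (x - 2)*(x^2 - 9*x + 20) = (x - 4)*(x - 2)*(x - 5)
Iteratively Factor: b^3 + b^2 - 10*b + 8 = (b - 1)*(b^2 + 2*b - 8) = (b - 1)*(b + 4)*(b - 2)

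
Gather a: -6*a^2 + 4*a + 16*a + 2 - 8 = -6*a^2 + 20*a - 6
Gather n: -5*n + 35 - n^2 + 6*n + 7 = -n^2 + n + 42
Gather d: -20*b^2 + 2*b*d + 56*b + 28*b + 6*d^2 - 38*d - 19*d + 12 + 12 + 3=-20*b^2 + 84*b + 6*d^2 + d*(2*b - 57) + 27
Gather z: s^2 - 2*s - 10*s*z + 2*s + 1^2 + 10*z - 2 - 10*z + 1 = s^2 - 10*s*z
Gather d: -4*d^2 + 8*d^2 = 4*d^2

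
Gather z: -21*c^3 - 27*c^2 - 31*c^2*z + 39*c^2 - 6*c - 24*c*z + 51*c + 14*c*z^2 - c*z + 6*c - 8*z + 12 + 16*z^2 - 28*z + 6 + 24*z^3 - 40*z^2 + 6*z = -21*c^3 + 12*c^2 + 51*c + 24*z^3 + z^2*(14*c - 24) + z*(-31*c^2 - 25*c - 30) + 18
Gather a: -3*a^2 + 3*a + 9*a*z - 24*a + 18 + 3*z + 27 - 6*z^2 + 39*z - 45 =-3*a^2 + a*(9*z - 21) - 6*z^2 + 42*z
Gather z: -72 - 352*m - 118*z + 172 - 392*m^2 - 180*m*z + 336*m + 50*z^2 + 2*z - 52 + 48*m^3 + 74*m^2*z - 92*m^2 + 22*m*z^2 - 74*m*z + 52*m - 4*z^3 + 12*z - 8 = 48*m^3 - 484*m^2 + 36*m - 4*z^3 + z^2*(22*m + 50) + z*(74*m^2 - 254*m - 104) + 40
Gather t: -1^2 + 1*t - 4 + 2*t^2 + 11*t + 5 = 2*t^2 + 12*t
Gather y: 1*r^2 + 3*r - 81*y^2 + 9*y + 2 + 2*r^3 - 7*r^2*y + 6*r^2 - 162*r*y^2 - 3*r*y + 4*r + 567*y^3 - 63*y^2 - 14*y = 2*r^3 + 7*r^2 + 7*r + 567*y^3 + y^2*(-162*r - 144) + y*(-7*r^2 - 3*r - 5) + 2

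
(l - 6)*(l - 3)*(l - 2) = l^3 - 11*l^2 + 36*l - 36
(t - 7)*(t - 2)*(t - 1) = t^3 - 10*t^2 + 23*t - 14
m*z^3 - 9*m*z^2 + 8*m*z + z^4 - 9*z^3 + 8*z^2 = z*(m + z)*(z - 8)*(z - 1)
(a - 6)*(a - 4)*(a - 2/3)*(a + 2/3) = a^4 - 10*a^3 + 212*a^2/9 + 40*a/9 - 32/3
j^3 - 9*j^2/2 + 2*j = j*(j - 4)*(j - 1/2)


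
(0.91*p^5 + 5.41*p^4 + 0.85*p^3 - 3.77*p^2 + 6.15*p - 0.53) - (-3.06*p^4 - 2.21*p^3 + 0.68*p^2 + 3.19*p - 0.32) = 0.91*p^5 + 8.47*p^4 + 3.06*p^3 - 4.45*p^2 + 2.96*p - 0.21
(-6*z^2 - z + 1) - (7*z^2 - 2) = -13*z^2 - z + 3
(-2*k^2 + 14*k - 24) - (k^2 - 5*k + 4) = -3*k^2 + 19*k - 28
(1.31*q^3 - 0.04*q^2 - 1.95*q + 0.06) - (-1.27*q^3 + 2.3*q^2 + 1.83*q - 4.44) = 2.58*q^3 - 2.34*q^2 - 3.78*q + 4.5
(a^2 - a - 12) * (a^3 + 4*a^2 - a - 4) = a^5 + 3*a^4 - 17*a^3 - 51*a^2 + 16*a + 48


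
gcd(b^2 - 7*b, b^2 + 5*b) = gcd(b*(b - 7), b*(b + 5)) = b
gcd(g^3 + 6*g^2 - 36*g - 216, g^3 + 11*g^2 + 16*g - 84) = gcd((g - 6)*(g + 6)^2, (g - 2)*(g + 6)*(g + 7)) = g + 6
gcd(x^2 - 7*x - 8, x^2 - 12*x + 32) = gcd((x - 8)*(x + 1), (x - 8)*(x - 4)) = x - 8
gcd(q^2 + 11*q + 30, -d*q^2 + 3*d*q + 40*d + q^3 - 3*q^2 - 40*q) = q + 5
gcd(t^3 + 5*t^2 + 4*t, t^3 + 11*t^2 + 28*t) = t^2 + 4*t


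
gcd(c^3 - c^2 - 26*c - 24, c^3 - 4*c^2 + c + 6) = c + 1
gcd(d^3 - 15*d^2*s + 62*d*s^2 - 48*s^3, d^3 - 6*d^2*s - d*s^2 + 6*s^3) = d^2 - 7*d*s + 6*s^2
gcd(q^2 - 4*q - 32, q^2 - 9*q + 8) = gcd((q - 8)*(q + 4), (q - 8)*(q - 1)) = q - 8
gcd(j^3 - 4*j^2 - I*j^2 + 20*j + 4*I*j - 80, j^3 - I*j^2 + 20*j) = j^2 - I*j + 20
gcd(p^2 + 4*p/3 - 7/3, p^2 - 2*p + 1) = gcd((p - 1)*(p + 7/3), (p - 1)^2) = p - 1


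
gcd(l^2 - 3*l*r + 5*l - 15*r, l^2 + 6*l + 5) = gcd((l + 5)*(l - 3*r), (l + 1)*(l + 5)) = l + 5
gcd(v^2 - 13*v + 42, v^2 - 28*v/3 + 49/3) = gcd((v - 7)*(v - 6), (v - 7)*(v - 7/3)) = v - 7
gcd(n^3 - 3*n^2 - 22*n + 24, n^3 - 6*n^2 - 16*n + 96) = n^2 - 2*n - 24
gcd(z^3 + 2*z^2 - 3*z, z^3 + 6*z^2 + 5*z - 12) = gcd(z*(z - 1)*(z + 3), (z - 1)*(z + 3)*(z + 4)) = z^2 + 2*z - 3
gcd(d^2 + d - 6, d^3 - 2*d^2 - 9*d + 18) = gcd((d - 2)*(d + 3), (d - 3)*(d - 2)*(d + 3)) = d^2 + d - 6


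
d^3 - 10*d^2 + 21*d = d*(d - 7)*(d - 3)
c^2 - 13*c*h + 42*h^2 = (c - 7*h)*(c - 6*h)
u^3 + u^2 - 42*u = u*(u - 6)*(u + 7)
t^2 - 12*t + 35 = (t - 7)*(t - 5)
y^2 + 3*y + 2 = (y + 1)*(y + 2)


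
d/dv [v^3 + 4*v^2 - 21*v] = 3*v^2 + 8*v - 21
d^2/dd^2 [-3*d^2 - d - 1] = -6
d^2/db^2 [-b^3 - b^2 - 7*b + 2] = -6*b - 2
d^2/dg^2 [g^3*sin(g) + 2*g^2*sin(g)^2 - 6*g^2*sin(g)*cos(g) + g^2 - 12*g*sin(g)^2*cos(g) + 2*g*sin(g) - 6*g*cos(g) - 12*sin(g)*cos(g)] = -g^3*sin(g) + 12*g^2*sin(2*g) + 6*g^2*cos(g) + 4*g^2*cos(2*g) + 4*g*sin(g) + 8*g*sin(2*g) + 9*g*cos(g) - 24*g*cos(2*g) - 27*g*cos(3*g) + 18*sin(g) + 18*sin(2*g) - 18*sin(3*g) + 4*cos(g) - 2*cos(2*g) + 4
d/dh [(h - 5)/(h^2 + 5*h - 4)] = (h^2 + 5*h - (h - 5)*(2*h + 5) - 4)/(h^2 + 5*h - 4)^2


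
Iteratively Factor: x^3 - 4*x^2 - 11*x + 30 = (x + 3)*(x^2 - 7*x + 10) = (x - 2)*(x + 3)*(x - 5)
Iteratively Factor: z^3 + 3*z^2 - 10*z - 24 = (z - 3)*(z^2 + 6*z + 8) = (z - 3)*(z + 2)*(z + 4)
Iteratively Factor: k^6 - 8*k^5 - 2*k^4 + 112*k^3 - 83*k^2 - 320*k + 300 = (k + 2)*(k^5 - 10*k^4 + 18*k^3 + 76*k^2 - 235*k + 150) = (k + 2)*(k + 3)*(k^4 - 13*k^3 + 57*k^2 - 95*k + 50) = (k - 2)*(k + 2)*(k + 3)*(k^3 - 11*k^2 + 35*k - 25) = (k - 5)*(k - 2)*(k + 2)*(k + 3)*(k^2 - 6*k + 5) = (k - 5)*(k - 2)*(k - 1)*(k + 2)*(k + 3)*(k - 5)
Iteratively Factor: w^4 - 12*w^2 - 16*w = (w + 2)*(w^3 - 2*w^2 - 8*w) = w*(w + 2)*(w^2 - 2*w - 8) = w*(w + 2)^2*(w - 4)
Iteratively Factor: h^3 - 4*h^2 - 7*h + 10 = (h + 2)*(h^2 - 6*h + 5) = (h - 1)*(h + 2)*(h - 5)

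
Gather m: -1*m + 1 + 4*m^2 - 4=4*m^2 - m - 3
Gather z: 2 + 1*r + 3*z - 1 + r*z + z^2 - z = r + z^2 + z*(r + 2) + 1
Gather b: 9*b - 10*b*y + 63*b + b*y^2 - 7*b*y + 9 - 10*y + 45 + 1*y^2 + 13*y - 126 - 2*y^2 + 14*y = b*(y^2 - 17*y + 72) - y^2 + 17*y - 72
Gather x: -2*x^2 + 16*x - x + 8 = -2*x^2 + 15*x + 8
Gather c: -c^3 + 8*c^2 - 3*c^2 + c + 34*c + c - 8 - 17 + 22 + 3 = -c^3 + 5*c^2 + 36*c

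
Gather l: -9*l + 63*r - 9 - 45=-9*l + 63*r - 54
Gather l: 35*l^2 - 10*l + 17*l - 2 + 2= 35*l^2 + 7*l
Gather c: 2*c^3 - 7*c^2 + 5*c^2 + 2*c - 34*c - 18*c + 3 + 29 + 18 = 2*c^3 - 2*c^2 - 50*c + 50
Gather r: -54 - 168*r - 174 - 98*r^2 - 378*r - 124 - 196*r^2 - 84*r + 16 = -294*r^2 - 630*r - 336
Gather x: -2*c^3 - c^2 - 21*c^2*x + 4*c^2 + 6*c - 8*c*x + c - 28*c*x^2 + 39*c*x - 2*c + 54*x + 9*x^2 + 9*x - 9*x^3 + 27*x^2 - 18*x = -2*c^3 + 3*c^2 + 5*c - 9*x^3 + x^2*(36 - 28*c) + x*(-21*c^2 + 31*c + 45)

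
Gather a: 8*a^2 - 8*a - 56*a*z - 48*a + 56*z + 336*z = 8*a^2 + a*(-56*z - 56) + 392*z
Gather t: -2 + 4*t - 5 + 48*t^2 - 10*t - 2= 48*t^2 - 6*t - 9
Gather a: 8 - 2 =6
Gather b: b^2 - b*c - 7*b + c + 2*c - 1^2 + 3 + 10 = b^2 + b*(-c - 7) + 3*c + 12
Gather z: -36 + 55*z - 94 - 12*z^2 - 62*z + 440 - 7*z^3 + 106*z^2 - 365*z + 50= -7*z^3 + 94*z^2 - 372*z + 360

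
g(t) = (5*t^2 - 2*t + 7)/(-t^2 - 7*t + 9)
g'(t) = (2*t + 7)*(5*t^2 - 2*t + 7)/(-t^2 - 7*t + 9)^2 + (10*t - 2)/(-t^2 - 7*t + 9) = (-37*t^2 + 104*t + 31)/(t^4 + 14*t^3 + 31*t^2 - 126*t + 81)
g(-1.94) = 1.58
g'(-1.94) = -0.88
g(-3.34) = 3.27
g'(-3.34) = -1.62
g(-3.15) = 2.98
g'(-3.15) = -1.49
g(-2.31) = 1.93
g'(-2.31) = -1.03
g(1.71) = -3.09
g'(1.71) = 2.90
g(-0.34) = 0.73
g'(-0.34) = -0.07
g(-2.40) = 2.03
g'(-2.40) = -1.07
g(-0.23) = 0.73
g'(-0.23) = 0.05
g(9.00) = -2.92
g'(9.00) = -0.11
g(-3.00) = 2.76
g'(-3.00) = -1.39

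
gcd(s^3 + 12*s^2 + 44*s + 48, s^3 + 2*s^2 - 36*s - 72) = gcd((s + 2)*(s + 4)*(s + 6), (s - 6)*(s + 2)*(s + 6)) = s^2 + 8*s + 12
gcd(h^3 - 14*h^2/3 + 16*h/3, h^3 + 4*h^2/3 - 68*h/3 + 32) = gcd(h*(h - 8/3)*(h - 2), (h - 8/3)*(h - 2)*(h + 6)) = h^2 - 14*h/3 + 16/3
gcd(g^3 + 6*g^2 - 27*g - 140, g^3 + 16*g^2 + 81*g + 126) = g + 7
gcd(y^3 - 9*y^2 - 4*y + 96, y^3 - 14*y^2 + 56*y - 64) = y^2 - 12*y + 32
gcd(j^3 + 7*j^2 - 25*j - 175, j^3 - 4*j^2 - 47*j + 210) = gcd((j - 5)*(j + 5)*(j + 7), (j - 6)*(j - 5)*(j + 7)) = j^2 + 2*j - 35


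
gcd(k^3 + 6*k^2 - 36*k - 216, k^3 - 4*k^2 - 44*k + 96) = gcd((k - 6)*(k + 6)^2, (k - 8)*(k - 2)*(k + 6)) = k + 6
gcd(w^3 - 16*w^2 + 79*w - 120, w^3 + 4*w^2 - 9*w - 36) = w - 3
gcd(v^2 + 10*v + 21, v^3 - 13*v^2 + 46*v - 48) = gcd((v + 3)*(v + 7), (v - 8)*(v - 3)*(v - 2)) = 1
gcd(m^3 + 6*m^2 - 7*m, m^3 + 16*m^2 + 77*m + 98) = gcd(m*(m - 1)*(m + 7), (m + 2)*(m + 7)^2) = m + 7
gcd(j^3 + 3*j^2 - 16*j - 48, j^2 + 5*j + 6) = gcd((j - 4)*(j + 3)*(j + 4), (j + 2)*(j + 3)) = j + 3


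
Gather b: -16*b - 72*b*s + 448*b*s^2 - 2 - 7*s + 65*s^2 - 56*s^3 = b*(448*s^2 - 72*s - 16) - 56*s^3 + 65*s^2 - 7*s - 2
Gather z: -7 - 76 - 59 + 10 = -132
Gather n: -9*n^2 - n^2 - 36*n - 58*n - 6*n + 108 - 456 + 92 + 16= -10*n^2 - 100*n - 240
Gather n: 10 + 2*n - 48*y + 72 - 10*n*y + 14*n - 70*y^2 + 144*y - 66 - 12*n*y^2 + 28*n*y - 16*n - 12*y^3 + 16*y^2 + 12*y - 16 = n*(-12*y^2 + 18*y) - 12*y^3 - 54*y^2 + 108*y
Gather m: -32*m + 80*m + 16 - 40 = 48*m - 24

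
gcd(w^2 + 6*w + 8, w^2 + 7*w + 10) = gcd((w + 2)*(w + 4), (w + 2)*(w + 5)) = w + 2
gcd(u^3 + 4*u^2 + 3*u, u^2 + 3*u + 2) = u + 1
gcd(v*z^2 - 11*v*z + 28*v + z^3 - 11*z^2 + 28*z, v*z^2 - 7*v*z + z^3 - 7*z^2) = v*z - 7*v + z^2 - 7*z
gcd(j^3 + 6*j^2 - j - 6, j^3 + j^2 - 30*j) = j + 6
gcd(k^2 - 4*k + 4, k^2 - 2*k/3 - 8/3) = k - 2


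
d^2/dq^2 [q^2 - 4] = 2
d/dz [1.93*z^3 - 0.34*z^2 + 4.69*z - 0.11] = 5.79*z^2 - 0.68*z + 4.69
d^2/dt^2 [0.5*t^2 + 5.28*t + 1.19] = 1.00000000000000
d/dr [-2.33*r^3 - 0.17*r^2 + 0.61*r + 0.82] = -6.99*r^2 - 0.34*r + 0.61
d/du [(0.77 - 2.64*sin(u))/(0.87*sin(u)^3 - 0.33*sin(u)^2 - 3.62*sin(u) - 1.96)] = (4.5936*sin(u)^3 - 2.8809*sin(u)^2 + 0.5082*sin(u) + 7.9618)*cos(u)/(0.7569*sin(u)^6 - 0.5742*sin(u)^5 - 6.1899*sin(u)^4 - 1.0212*sin(u)^3 + 14.398*sin(u)^2 + 14.1904*sin(u) + 3.8416)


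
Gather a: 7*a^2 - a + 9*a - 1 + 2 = 7*a^2 + 8*a + 1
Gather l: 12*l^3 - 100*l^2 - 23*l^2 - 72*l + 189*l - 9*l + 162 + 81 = 12*l^3 - 123*l^2 + 108*l + 243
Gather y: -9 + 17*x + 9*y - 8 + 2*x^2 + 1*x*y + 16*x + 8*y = 2*x^2 + 33*x + y*(x + 17) - 17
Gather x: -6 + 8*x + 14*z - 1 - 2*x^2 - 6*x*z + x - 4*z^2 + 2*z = -2*x^2 + x*(9 - 6*z) - 4*z^2 + 16*z - 7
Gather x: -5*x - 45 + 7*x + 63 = 2*x + 18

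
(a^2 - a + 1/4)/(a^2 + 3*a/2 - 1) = (a - 1/2)/(a + 2)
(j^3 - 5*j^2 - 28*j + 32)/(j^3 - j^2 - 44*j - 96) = (j - 1)/(j + 3)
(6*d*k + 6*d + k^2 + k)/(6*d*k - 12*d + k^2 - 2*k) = (k + 1)/(k - 2)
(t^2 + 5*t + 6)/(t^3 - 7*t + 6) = (t + 2)/(t^2 - 3*t + 2)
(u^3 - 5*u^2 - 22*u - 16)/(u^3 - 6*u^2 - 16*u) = (u + 1)/u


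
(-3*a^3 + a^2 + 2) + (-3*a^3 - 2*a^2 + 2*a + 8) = -6*a^3 - a^2 + 2*a + 10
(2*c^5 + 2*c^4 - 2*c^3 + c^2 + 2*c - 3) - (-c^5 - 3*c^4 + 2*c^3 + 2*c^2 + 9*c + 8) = 3*c^5 + 5*c^4 - 4*c^3 - c^2 - 7*c - 11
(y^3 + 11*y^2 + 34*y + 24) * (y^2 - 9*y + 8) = y^5 + 2*y^4 - 57*y^3 - 194*y^2 + 56*y + 192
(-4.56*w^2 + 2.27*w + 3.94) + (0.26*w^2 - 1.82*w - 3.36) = -4.3*w^2 + 0.45*w + 0.58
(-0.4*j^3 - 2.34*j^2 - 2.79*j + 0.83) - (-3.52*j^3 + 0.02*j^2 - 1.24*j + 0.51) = 3.12*j^3 - 2.36*j^2 - 1.55*j + 0.32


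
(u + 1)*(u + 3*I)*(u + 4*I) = u^3 + u^2 + 7*I*u^2 - 12*u + 7*I*u - 12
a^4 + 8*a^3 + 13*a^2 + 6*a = a*(a + 1)^2*(a + 6)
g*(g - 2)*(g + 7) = g^3 + 5*g^2 - 14*g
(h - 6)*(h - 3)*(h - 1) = h^3 - 10*h^2 + 27*h - 18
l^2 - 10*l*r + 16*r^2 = (l - 8*r)*(l - 2*r)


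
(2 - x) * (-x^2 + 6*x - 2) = x^3 - 8*x^2 + 14*x - 4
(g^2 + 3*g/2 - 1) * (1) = g^2 + 3*g/2 - 1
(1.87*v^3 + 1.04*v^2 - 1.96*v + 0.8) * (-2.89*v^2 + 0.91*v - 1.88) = -5.4043*v^5 - 1.3039*v^4 + 3.0952*v^3 - 6.0508*v^2 + 4.4128*v - 1.504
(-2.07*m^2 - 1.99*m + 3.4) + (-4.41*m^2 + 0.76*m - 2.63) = -6.48*m^2 - 1.23*m + 0.77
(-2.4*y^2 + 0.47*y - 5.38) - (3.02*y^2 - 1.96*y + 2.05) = -5.42*y^2 + 2.43*y - 7.43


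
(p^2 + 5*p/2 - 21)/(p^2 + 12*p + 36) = (p - 7/2)/(p + 6)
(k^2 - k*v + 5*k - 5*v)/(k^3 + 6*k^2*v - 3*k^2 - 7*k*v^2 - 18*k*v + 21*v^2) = (k + 5)/(k^2 + 7*k*v - 3*k - 21*v)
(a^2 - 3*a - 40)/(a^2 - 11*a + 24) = (a + 5)/(a - 3)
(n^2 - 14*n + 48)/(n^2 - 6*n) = (n - 8)/n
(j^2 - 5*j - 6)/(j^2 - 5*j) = (j^2 - 5*j - 6)/(j*(j - 5))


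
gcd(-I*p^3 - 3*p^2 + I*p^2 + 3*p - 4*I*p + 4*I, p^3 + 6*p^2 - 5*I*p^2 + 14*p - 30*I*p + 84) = 1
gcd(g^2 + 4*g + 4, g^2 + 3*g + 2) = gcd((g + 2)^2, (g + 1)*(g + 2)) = g + 2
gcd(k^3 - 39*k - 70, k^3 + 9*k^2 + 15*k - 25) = k + 5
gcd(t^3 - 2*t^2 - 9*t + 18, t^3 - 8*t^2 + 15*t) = t - 3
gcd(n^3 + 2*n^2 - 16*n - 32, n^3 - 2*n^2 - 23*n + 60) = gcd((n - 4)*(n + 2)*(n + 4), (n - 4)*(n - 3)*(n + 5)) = n - 4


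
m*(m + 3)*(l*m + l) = l*m^3 + 4*l*m^2 + 3*l*m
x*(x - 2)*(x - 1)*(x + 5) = x^4 + 2*x^3 - 13*x^2 + 10*x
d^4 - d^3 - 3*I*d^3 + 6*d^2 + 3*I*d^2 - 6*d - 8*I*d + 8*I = (d - 1)*(d - 4*I)*(d - I)*(d + 2*I)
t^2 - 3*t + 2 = (t - 2)*(t - 1)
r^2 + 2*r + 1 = (r + 1)^2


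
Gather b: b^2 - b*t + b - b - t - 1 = b^2 - b*t - t - 1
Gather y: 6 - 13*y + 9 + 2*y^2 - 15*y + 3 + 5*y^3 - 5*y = 5*y^3 + 2*y^2 - 33*y + 18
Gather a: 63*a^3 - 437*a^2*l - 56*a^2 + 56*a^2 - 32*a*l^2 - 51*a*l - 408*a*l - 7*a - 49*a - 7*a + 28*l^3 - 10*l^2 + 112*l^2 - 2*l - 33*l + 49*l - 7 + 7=63*a^3 - 437*a^2*l + a*(-32*l^2 - 459*l - 63) + 28*l^3 + 102*l^2 + 14*l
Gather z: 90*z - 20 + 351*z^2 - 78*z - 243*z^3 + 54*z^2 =-243*z^3 + 405*z^2 + 12*z - 20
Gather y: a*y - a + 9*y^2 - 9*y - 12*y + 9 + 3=-a + 9*y^2 + y*(a - 21) + 12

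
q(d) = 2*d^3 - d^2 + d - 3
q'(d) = 6*d^2 - 2*d + 1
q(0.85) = -1.64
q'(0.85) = 3.64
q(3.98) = 111.23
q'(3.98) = 88.08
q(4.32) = 143.90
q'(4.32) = 104.33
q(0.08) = -2.93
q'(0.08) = 0.88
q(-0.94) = -6.48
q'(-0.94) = 8.18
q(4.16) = 127.84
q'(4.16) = 96.51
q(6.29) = 461.44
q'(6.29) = 225.80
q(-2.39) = -38.41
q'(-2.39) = 40.05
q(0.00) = -3.00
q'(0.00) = 1.00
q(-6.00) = -477.00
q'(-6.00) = 229.00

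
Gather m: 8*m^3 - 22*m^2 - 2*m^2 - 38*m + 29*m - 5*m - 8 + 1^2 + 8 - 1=8*m^3 - 24*m^2 - 14*m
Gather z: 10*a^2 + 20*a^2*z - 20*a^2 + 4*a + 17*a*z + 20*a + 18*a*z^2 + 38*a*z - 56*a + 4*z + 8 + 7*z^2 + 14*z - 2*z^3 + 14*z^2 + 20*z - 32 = -10*a^2 - 32*a - 2*z^3 + z^2*(18*a + 21) + z*(20*a^2 + 55*a + 38) - 24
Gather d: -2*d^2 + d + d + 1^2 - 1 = -2*d^2 + 2*d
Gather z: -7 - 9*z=-9*z - 7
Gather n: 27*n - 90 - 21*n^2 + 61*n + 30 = -21*n^2 + 88*n - 60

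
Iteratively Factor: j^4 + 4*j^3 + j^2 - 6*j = (j - 1)*(j^3 + 5*j^2 + 6*j) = j*(j - 1)*(j^2 + 5*j + 6) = j*(j - 1)*(j + 3)*(j + 2)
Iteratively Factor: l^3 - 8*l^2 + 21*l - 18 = (l - 2)*(l^2 - 6*l + 9) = (l - 3)*(l - 2)*(l - 3)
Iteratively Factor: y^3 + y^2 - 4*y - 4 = (y + 1)*(y^2 - 4) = (y + 1)*(y + 2)*(y - 2)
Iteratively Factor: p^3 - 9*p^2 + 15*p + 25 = (p - 5)*(p^2 - 4*p - 5) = (p - 5)*(p + 1)*(p - 5)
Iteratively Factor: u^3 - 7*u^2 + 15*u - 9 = (u - 3)*(u^2 - 4*u + 3) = (u - 3)^2*(u - 1)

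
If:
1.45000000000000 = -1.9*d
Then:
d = -0.76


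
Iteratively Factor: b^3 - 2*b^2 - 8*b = (b - 4)*(b^2 + 2*b) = b*(b - 4)*(b + 2)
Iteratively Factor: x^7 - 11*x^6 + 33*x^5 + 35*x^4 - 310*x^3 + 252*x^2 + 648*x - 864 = (x + 2)*(x^6 - 13*x^5 + 59*x^4 - 83*x^3 - 144*x^2 + 540*x - 432) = (x - 3)*(x + 2)*(x^5 - 10*x^4 + 29*x^3 + 4*x^2 - 132*x + 144) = (x - 3)^2*(x + 2)*(x^4 - 7*x^3 + 8*x^2 + 28*x - 48) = (x - 3)^3*(x + 2)*(x^3 - 4*x^2 - 4*x + 16) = (x - 4)*(x - 3)^3*(x + 2)*(x^2 - 4) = (x - 4)*(x - 3)^3*(x + 2)^2*(x - 2)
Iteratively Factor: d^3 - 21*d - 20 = (d + 1)*(d^2 - d - 20) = (d + 1)*(d + 4)*(d - 5)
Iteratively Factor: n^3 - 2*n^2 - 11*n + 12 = (n + 3)*(n^2 - 5*n + 4) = (n - 4)*(n + 3)*(n - 1)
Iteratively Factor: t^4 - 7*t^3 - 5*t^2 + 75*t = (t + 3)*(t^3 - 10*t^2 + 25*t) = (t - 5)*(t + 3)*(t^2 - 5*t) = t*(t - 5)*(t + 3)*(t - 5)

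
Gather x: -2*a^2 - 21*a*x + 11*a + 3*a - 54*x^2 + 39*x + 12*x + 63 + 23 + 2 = -2*a^2 + 14*a - 54*x^2 + x*(51 - 21*a) + 88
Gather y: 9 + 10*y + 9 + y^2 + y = y^2 + 11*y + 18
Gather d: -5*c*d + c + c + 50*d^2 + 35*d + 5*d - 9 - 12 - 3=2*c + 50*d^2 + d*(40 - 5*c) - 24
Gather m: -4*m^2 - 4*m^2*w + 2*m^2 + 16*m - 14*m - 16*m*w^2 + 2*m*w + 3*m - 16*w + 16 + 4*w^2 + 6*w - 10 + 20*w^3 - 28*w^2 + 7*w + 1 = m^2*(-4*w - 2) + m*(-16*w^2 + 2*w + 5) + 20*w^3 - 24*w^2 - 3*w + 7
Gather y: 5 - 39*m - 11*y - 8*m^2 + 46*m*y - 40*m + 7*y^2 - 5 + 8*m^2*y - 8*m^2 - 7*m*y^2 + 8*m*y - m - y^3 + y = -16*m^2 - 80*m - y^3 + y^2*(7 - 7*m) + y*(8*m^2 + 54*m - 10)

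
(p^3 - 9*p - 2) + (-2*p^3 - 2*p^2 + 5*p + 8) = -p^3 - 2*p^2 - 4*p + 6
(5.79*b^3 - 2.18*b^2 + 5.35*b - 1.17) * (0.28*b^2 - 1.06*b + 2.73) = 1.6212*b^5 - 6.7478*b^4 + 19.6155*b^3 - 11.95*b^2 + 15.8457*b - 3.1941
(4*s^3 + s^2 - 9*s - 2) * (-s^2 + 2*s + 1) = -4*s^5 + 7*s^4 + 15*s^3 - 15*s^2 - 13*s - 2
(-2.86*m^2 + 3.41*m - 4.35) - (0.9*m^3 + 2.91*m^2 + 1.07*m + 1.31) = -0.9*m^3 - 5.77*m^2 + 2.34*m - 5.66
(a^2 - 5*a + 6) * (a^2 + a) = a^4 - 4*a^3 + a^2 + 6*a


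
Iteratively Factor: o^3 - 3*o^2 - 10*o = (o - 5)*(o^2 + 2*o) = o*(o - 5)*(o + 2)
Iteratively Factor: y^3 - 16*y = (y - 4)*(y^2 + 4*y) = y*(y - 4)*(y + 4)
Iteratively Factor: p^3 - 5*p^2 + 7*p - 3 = (p - 3)*(p^2 - 2*p + 1) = (p - 3)*(p - 1)*(p - 1)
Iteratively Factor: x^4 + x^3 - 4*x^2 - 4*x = (x + 1)*(x^3 - 4*x) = (x - 2)*(x + 1)*(x^2 + 2*x) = x*(x - 2)*(x + 1)*(x + 2)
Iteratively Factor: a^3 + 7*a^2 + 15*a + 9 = (a + 3)*(a^2 + 4*a + 3) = (a + 1)*(a + 3)*(a + 3)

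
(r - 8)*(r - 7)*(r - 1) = r^3 - 16*r^2 + 71*r - 56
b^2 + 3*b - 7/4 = (b - 1/2)*(b + 7/2)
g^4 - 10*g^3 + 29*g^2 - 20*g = g*(g - 5)*(g - 4)*(g - 1)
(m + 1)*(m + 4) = m^2 + 5*m + 4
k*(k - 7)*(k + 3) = k^3 - 4*k^2 - 21*k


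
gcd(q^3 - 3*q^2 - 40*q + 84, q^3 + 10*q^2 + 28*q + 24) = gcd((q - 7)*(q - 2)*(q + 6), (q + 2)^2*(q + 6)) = q + 6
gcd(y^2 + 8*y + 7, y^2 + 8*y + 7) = y^2 + 8*y + 7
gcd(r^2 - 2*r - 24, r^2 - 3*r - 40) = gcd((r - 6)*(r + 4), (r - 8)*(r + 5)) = 1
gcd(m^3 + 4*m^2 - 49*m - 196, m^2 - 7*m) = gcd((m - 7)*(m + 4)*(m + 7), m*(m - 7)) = m - 7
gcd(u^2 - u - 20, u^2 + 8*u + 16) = u + 4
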